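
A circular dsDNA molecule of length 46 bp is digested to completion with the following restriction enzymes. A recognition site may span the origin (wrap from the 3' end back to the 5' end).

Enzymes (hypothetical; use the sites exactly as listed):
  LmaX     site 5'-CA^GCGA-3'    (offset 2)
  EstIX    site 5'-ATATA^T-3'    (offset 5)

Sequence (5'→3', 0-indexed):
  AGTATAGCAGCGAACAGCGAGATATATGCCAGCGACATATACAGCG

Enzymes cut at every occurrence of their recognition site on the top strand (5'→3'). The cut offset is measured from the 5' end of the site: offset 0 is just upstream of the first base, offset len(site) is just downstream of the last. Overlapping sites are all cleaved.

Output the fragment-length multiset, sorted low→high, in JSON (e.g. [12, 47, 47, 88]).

[5,7,10,12,12]

Per-enzyme occurrences:
  LmaX CAGCGA/2: at [7, 14, 29, 41] ⇒ [9, 16, 31, 43]
  EstIX ATATAT/5: at [21] ⇒ [26]

Pooled cuts: [9, 16, 26, 31, 43]

Fragment lengths:
  9→16: 7 bp
  16→26: 10 bp
  26→31: 5 bp
  31→43: 12 bp
  43→9 (wrap): 46-43+9 = 12 bp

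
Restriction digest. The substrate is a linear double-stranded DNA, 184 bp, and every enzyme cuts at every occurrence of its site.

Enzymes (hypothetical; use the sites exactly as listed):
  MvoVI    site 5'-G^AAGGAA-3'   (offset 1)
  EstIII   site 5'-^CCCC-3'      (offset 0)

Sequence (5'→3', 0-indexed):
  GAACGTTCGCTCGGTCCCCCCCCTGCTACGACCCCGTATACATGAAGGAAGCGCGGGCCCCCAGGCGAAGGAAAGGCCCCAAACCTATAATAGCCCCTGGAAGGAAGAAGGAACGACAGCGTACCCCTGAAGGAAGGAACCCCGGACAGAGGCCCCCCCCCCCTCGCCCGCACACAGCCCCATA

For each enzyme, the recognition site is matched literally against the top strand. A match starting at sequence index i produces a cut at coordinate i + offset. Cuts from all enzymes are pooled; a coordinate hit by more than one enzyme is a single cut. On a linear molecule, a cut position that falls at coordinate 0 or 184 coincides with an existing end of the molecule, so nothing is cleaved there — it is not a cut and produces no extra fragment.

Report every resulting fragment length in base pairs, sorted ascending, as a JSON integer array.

Site scan:
  MvoVI (GAAGGAA, off=1): starts [43, 66, 99, 106, 128, 132] → cuts [44, 67, 100, 107, 129, 133]
  EstIII (CCCC, off=0): starts [15, 16, 17, 18, 19, 31, 57, 58, 76, 93, 123, 139, 152, 153, 154, 155, 156, 157, 158, 159, 177] → cuts [15, 16, 17, 18, 19, 31, 57, 58, 76, 93, 123, 139, 152, 153, 154, 155, 156, 157, 158, 159, 177]

Pooled cuts: [15, 16, 17, 18, 19, 31, 44, 57, 58, 67, 76, 93, 100, 107, 123, 129, 133, 139, 152, 153, 154, 155, 156, 157, 158, 159, 177]

Fragments:
  [0,15): 15 bp
  [15,16): 1 bp
  [16,17): 1 bp
  [17,18): 1 bp
  [18,19): 1 bp
  [19,31): 12 bp
  [31,44): 13 bp
  [44,57): 13 bp
  [57,58): 1 bp
  [58,67): 9 bp
  [67,76): 9 bp
  [76,93): 17 bp
  [93,100): 7 bp
  [100,107): 7 bp
  [107,123): 16 bp
  [123,129): 6 bp
  [129,133): 4 bp
  [133,139): 6 bp
  [139,152): 13 bp
  [152,153): 1 bp
  [153,154): 1 bp
  [154,155): 1 bp
  [155,156): 1 bp
  [156,157): 1 bp
  [157,158): 1 bp
  [158,159): 1 bp
  [159,177): 18 bp
  [177,184): 7 bp

[1,1,1,1,1,1,1,1,1,1,1,1,4,6,6,7,7,7,9,9,12,13,13,13,15,16,17,18]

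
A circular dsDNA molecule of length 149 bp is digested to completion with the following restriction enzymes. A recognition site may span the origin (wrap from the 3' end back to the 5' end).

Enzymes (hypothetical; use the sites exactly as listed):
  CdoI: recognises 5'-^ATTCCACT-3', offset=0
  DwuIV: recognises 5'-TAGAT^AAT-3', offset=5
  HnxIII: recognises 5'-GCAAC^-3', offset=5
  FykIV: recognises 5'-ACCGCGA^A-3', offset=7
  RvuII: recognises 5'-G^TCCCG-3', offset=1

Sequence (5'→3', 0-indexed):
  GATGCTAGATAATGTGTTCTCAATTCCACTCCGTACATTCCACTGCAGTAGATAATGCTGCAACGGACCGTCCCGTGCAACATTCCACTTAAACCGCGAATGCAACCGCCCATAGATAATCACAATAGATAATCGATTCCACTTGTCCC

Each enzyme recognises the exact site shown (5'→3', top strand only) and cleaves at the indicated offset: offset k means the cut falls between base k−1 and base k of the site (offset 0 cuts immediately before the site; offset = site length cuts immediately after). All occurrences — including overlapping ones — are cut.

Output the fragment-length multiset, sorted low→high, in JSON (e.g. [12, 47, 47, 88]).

[5,6,7,10,11,11,11,12,13,14,14,17,18]

Per-enzyme occurrences:
  CdoI (ATTCCACT, off=0): starts [22, 36, 81, 135] → cuts [22, 36, 81, 135]
  DwuIV (TAGATAAT, off=5): starts [5, 48, 112, 125] → cuts [10, 53, 117, 130]
  HnxIII (GCAAC, off=5): starts [59, 76, 101] → cuts [64, 81, 106]
  FykIV (ACCGCGAA, off=7): starts [92] → cuts [99]
  RvuII (GTCCCG, off=1): starts [69, 144] → cuts [70, 145]

Pooled cuts: [10, 22, 36, 53, 64, 70, 81, 99, 106, 117, 130, 135, 145]

Fragments:
  10→22: 12 bp
  22→36: 14 bp
  36→53: 17 bp
  53→64: 11 bp
  64→70: 6 bp
  70→81: 11 bp
  81→99: 18 bp
  99→106: 7 bp
  106→117: 11 bp
  117→130: 13 bp
  130→135: 5 bp
  135→145: 10 bp
  145→10 (wrap): 149-145+10 = 14 bp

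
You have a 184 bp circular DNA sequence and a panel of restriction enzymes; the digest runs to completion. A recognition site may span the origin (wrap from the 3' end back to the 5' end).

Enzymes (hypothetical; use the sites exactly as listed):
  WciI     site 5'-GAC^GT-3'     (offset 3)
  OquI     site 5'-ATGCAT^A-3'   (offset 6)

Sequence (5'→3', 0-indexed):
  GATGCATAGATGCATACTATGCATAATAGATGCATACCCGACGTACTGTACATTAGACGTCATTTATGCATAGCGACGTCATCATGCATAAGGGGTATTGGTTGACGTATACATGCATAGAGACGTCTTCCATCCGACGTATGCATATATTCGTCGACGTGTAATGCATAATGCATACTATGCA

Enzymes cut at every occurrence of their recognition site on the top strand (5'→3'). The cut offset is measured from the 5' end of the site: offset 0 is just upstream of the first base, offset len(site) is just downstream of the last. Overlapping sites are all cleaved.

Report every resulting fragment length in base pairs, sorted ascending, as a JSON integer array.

[6,6,7,7,8,8,9,11,11,12,12,12,13,14,15,16,17]

Site scan:
  WciI GACGT/3: at [39, 55, 74, 103, 121, 135, 155] ⇒ [42, 58, 77, 106, 124, 138, 158]
  OquI ATGCATA/6: at [1, 9, 18, 29, 65, 83, 112, 140, 163, 170] ⇒ [7, 15, 24, 35, 71, 89, 118, 146, 169, 176]

Pooled cuts: [7, 15, 24, 35, 42, 58, 71, 77, 89, 106, 118, 124, 138, 146, 158, 169, 176]

Fragments:
  7→15: 8 bp
  15→24: 9 bp
  24→35: 11 bp
  35→42: 7 bp
  42→58: 16 bp
  58→71: 13 bp
  71→77: 6 bp
  77→89: 12 bp
  89→106: 17 bp
  106→118: 12 bp
  118→124: 6 bp
  124→138: 14 bp
  138→146: 8 bp
  146→158: 12 bp
  158→169: 11 bp
  169→176: 7 bp
  176→7 (wrap): 184-176+7 = 15 bp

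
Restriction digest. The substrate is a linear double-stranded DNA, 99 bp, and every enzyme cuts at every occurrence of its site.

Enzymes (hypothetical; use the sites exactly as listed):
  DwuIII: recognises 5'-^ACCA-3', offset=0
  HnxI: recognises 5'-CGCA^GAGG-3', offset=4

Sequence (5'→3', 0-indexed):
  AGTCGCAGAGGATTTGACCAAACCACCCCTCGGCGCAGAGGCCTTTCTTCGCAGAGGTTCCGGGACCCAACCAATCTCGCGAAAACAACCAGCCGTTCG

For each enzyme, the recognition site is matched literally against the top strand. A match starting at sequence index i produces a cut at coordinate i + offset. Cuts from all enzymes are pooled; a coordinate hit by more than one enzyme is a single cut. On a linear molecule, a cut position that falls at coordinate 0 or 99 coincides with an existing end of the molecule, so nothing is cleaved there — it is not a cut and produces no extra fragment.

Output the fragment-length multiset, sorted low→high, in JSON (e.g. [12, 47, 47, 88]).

[5,7,9,12,16,16,16,18]

Site scan:
  DwuIII ACCA/0: at [16, 21, 69, 87] ⇒ [16, 21, 69, 87]
  HnxI CGCAGAGG/4: at [3, 33, 49] ⇒ [7, 37, 53]

All cut coordinates (distinct, sorted): [7, 16, 21, 37, 53, 69, 87]

Fragments:
  [0,7): 7 bp
  [7,16): 9 bp
  [16,21): 5 bp
  [21,37): 16 bp
  [37,53): 16 bp
  [53,69): 16 bp
  [69,87): 18 bp
  [87,99): 12 bp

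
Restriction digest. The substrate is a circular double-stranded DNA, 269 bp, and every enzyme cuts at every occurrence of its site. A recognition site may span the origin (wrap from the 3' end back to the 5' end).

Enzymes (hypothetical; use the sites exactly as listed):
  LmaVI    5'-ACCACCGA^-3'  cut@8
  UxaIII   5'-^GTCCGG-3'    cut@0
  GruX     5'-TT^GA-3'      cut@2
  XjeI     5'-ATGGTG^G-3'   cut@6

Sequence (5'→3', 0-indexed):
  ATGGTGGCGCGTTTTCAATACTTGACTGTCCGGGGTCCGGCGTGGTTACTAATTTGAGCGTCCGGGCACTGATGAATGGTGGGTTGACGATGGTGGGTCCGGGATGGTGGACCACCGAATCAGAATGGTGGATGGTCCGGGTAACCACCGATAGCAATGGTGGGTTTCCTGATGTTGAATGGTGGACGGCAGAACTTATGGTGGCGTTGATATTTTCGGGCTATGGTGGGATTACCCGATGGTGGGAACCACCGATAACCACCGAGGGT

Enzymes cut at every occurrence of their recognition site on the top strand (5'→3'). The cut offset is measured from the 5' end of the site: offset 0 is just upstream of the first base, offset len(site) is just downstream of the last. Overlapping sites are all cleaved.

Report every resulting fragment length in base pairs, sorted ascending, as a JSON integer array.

[1,4,4,4,4,5,7,8,9,10,10,10,11,11,12,13,14,16,17,17,19,20,21,22]

Per-enzyme occurrences:
  LmaVI (ACCACCGA, off=8): starts [110, 143, 247, 257] → cuts [118, 151, 255, 265]
  UxaIII (GTCCGG, off=0): starts [27, 34, 59, 96, 134] → cuts [27, 34, 59, 96, 134]
  GruX (TTGA, off=2): starts [21, 53, 83, 174, 206] → cuts [23, 55, 85, 176, 208]
  XjeI (ATGGTGG, off=6): starts [0, 75, 89, 103, 124, 156, 178, 197, 222, 238] → cuts [6, 81, 95, 109, 130, 162, 184, 203, 228, 244]

All cut coordinates (distinct, sorted): [6, 23, 27, 34, 55, 59, 81, 85, 95, 96, 109, 118, 130, 134, 151, 162, 176, 184, 203, 208, 228, 244, 255, 265]

Fragments:
  6→23: 17 bp
  23→27: 4 bp
  27→34: 7 bp
  34→55: 21 bp
  55→59: 4 bp
  59→81: 22 bp
  81→85: 4 bp
  85→95: 10 bp
  95→96: 1 bp
  96→109: 13 bp
  109→118: 9 bp
  118→130: 12 bp
  130→134: 4 bp
  134→151: 17 bp
  151→162: 11 bp
  162→176: 14 bp
  176→184: 8 bp
  184→203: 19 bp
  203→208: 5 bp
  208→228: 20 bp
  228→244: 16 bp
  244→255: 11 bp
  255→265: 10 bp
  265→6 (wrap): 269-265+6 = 10 bp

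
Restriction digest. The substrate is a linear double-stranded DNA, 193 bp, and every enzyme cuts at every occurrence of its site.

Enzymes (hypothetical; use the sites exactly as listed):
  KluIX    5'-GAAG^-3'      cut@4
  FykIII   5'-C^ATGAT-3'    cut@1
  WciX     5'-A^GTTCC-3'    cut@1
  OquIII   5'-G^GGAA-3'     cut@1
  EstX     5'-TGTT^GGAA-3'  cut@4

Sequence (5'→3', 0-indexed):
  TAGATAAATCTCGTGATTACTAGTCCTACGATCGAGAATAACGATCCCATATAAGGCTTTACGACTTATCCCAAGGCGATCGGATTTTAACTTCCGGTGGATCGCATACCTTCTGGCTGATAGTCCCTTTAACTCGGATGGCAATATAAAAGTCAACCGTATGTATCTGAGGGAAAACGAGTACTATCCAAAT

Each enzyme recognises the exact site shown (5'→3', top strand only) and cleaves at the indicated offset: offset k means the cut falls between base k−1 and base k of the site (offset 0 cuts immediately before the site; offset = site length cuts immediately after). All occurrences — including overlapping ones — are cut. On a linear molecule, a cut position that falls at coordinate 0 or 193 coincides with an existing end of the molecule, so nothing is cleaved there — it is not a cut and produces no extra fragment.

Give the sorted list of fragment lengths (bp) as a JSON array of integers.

[22,171]

Site scan:
  KluIX (GAAG, off=4): no sites
  FykIII (CATGAT, off=1): no sites
  WciX (AGTTCC, off=1): no sites
  OquIII (GGGAA, off=1): starts [170] → cuts [171]
  EstX (TGTTGGAA, off=4): no sites

Pooled cuts: [171]

Fragments:
  [0,171): 171 bp
  [171,193): 22 bp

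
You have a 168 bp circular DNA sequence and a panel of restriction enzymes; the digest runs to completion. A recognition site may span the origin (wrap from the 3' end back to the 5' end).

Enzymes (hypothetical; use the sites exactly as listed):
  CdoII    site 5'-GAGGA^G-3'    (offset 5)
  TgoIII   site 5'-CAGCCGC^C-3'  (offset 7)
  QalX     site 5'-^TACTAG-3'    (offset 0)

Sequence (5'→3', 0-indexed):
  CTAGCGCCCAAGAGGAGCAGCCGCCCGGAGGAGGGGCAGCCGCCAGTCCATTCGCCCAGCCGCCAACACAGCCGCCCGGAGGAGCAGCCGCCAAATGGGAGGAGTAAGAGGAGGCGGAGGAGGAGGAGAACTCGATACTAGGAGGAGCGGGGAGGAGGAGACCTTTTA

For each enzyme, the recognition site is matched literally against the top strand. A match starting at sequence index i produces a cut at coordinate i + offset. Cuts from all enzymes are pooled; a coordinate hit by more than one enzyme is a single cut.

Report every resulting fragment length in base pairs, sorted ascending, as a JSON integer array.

Scan for sites:
  CdoII GAGGAG/5: at [11, 27, 78, 98, 107, 116, 119, 122, 141, 151, 154] ⇒ [16, 32, 83, 103, 112, 121, 124, 127, 146, 156, 159]
  TgoIII CAGCCGCC/7: at [17, 36, 56, 68, 84] ⇒ [24, 43, 63, 75, 91]
  QalX TACTAG/0: at [135, 166] ⇒ [135, 166]

All cut coordinates (distinct, sorted): [16, 24, 32, 43, 63, 75, 83, 91, 103, 112, 121, 124, 127, 135, 146, 156, 159, 166]

Fragment lengths:
  16→24: 8 bp
  24→32: 8 bp
  32→43: 11 bp
  43→63: 20 bp
  63→75: 12 bp
  75→83: 8 bp
  83→91: 8 bp
  91→103: 12 bp
  103→112: 9 bp
  112→121: 9 bp
  121→124: 3 bp
  124→127: 3 bp
  127→135: 8 bp
  135→146: 11 bp
  146→156: 10 bp
  156→159: 3 bp
  159→166: 7 bp
  166→16 (wrap): 168-166+16 = 18 bp

[3,3,3,7,8,8,8,8,8,9,9,10,11,11,12,12,18,20]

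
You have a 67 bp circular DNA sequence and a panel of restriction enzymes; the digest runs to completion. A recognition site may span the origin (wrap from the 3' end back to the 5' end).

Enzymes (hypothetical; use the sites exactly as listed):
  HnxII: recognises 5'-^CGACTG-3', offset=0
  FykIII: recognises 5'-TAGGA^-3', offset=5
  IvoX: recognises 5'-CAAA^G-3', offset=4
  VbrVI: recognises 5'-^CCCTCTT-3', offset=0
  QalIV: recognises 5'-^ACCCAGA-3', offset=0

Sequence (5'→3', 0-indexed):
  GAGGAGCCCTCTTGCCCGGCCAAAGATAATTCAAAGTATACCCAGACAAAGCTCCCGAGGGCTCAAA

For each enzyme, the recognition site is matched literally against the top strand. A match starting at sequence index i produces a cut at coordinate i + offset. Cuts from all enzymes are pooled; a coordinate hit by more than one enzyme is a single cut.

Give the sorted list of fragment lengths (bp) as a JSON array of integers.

[4,6,11,11,17,18]

Per-enzyme occurrences:
  HnxII (CGACTG, off=0): no sites
  FykIII (TAGGA, off=5): no sites
  IvoX (CAAAG, off=4): starts [20, 31, 46, 63] → cuts [0, 24, 35, 50]
  VbrVI (CCCTCTT, off=0): starts [6] → cuts [6]
  QalIV (ACCCAGA, off=0): starts [39] → cuts [39]

All cut coordinates (distinct, sorted): [0, 6, 24, 35, 39, 50]

Fragment lengths:
  0→6: 6 bp
  6→24: 18 bp
  24→35: 11 bp
  35→39: 4 bp
  39→50: 11 bp
  50→0 (wrap): 67-50+0 = 17 bp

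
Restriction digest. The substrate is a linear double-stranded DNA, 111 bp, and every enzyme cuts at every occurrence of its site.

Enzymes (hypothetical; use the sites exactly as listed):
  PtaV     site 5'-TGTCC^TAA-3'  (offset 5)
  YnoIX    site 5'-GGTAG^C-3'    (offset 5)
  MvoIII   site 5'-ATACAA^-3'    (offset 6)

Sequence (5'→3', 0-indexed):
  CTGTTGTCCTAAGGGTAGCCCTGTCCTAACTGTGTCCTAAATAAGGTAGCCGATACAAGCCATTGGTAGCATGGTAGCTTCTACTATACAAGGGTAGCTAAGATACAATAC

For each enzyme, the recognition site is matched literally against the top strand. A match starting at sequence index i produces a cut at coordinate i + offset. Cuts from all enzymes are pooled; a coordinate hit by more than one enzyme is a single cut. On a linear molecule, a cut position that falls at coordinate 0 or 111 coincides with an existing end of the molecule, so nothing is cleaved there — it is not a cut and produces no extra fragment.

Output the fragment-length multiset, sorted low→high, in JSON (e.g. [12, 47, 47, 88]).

Per-enzyme occurrences:
  PtaV TGTCCTAA/5: at [4, 21, 32] ⇒ [9, 26, 37]
  YnoIX GGTAGC/5: at [13, 44, 64, 72, 92] ⇒ [18, 49, 69, 77, 97]
  MvoIII ATACAA/6: at [52, 85, 102] ⇒ [58, 91, 108]

Pooled cuts: [9, 18, 26, 37, 49, 58, 69, 77, 91, 97, 108]

Fragment lengths:
  [0,9): 9 bp
  [9,18): 9 bp
  [18,26): 8 bp
  [26,37): 11 bp
  [37,49): 12 bp
  [49,58): 9 bp
  [58,69): 11 bp
  [69,77): 8 bp
  [77,91): 14 bp
  [91,97): 6 bp
  [97,108): 11 bp
  [108,111): 3 bp

[3,6,8,8,9,9,9,11,11,11,12,14]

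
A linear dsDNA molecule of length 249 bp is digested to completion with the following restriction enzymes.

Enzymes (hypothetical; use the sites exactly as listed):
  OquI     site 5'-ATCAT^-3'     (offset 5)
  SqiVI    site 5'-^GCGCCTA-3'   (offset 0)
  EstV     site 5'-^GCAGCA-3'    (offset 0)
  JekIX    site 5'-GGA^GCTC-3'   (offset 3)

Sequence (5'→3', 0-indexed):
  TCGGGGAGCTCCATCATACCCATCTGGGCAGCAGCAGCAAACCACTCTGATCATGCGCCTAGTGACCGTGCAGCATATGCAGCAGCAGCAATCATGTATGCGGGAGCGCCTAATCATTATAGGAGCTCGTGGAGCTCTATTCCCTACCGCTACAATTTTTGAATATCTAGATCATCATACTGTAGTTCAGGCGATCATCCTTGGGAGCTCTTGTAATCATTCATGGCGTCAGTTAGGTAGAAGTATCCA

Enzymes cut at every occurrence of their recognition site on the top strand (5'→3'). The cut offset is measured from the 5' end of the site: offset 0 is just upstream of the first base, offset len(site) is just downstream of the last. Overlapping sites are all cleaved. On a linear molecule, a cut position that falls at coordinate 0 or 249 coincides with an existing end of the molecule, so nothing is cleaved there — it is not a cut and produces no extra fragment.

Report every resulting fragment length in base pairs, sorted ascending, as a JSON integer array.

[3,3,3,3,3,7,7,8,9,9,10,10,10,11,12,14,15,20,21,29,42]

Per-enzyme occurrences:
  OquI (ATCAT, off=5): starts [12, 49, 90, 112, 170, 173, 193, 215] → cuts [17, 54, 95, 117, 175, 178, 198, 220]
  SqiVI (GCGCCTA, off=0): starts [54, 105] → cuts [54, 105]
  EstV (GCAGCA, off=0): starts [27, 30, 33, 69, 78, 81, 84] → cuts [27, 30, 33, 69, 78, 81, 84]
  JekIX (GGAGCTC, off=3): starts [4, 121, 130, 203] → cuts [7, 124, 133, 206]

Pooled cuts: [7, 17, 27, 30, 33, 54, 69, 78, 81, 84, 95, 105, 117, 124, 133, 175, 178, 198, 206, 220]

Fragments:
  [0,7): 7 bp
  [7,17): 10 bp
  [17,27): 10 bp
  [27,30): 3 bp
  [30,33): 3 bp
  [33,54): 21 bp
  [54,69): 15 bp
  [69,78): 9 bp
  [78,81): 3 bp
  [81,84): 3 bp
  [84,95): 11 bp
  [95,105): 10 bp
  [105,117): 12 bp
  [117,124): 7 bp
  [124,133): 9 bp
  [133,175): 42 bp
  [175,178): 3 bp
  [178,198): 20 bp
  [198,206): 8 bp
  [206,220): 14 bp
  [220,249): 29 bp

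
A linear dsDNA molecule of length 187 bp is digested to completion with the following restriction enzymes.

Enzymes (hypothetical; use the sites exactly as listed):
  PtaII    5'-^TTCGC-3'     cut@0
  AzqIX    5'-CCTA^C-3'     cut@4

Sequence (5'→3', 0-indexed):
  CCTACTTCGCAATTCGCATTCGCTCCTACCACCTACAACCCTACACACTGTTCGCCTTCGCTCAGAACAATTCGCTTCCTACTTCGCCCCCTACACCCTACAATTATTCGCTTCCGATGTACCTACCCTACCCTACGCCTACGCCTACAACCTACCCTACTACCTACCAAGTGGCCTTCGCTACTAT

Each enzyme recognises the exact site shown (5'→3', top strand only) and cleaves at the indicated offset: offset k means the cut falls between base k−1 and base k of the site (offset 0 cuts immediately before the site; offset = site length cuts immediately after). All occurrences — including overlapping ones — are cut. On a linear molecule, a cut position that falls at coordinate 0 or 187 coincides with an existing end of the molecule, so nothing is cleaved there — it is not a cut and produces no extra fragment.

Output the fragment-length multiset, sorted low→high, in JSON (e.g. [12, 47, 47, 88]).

[1,1,4,5,5,5,6,6,6,6,6,7,7,7,7,7,7,8,10,10,11,11,11,14,19]

Scan for sites:
  PtaII TTCGC/0: at [5, 12, 18, 50, 56, 70, 82, 106, 176] ⇒ [5, 12, 18, 50, 56, 70, 82, 106, 176]
  AzqIX CCTAC/4: at [0, 24, 31, 39, 77, 89, 96, 121, 126, 131, 137, 143, 150, 155, 162] ⇒ [4, 28, 35, 43, 81, 93, 100, 125, 130, 135, 141, 147, 154, 159, 166]

Pooled cuts: [4, 5, 12, 18, 28, 35, 43, 50, 56, 70, 81, 82, 93, 100, 106, 125, 130, 135, 141, 147, 154, 159, 166, 176]

Fragment lengths:
  [0,4): 4 bp
  [4,5): 1 bp
  [5,12): 7 bp
  [12,18): 6 bp
  [18,28): 10 bp
  [28,35): 7 bp
  [35,43): 8 bp
  [43,50): 7 bp
  [50,56): 6 bp
  [56,70): 14 bp
  [70,81): 11 bp
  [81,82): 1 bp
  [82,93): 11 bp
  [93,100): 7 bp
  [100,106): 6 bp
  [106,125): 19 bp
  [125,130): 5 bp
  [130,135): 5 bp
  [135,141): 6 bp
  [141,147): 6 bp
  [147,154): 7 bp
  [154,159): 5 bp
  [159,166): 7 bp
  [166,176): 10 bp
  [176,187): 11 bp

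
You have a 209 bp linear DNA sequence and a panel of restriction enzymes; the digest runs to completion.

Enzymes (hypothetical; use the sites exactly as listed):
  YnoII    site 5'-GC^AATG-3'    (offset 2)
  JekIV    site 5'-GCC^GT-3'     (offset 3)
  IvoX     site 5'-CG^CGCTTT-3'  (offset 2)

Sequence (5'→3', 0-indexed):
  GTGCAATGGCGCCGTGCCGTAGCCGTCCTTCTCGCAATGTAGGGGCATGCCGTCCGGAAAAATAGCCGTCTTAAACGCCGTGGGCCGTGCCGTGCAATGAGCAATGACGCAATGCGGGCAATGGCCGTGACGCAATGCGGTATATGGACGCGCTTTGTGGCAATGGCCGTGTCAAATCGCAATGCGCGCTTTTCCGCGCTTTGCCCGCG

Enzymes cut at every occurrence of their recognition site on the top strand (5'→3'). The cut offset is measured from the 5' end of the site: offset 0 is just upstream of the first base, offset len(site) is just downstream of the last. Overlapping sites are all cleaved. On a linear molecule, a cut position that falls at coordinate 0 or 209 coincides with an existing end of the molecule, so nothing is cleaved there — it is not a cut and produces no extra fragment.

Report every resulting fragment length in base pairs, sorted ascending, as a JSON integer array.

Site scan:
  YnoII (GCAATG, off=2): starts [2, 33, 93, 100, 108, 117, 131, 159, 178] → cuts [4, 35, 95, 102, 110, 119, 133, 161, 180]
  JekIV (GCCGT, off=3): starts [10, 15, 21, 48, 64, 76, 83, 88, 123, 165] → cuts [13, 18, 24, 51, 67, 79, 86, 91, 126, 168]
  IvoX (CGCGCTTT, off=2): starts [148, 184, 194] → cuts [150, 186, 196]

Pooled cuts: [4, 13, 18, 24, 35, 51, 67, 79, 86, 91, 95, 102, 110, 119, 126, 133, 150, 161, 168, 180, 186, 196]

Fragment lengths:
  [0,4): 4 bp
  [4,13): 9 bp
  [13,18): 5 bp
  [18,24): 6 bp
  [24,35): 11 bp
  [35,51): 16 bp
  [51,67): 16 bp
  [67,79): 12 bp
  [79,86): 7 bp
  [86,91): 5 bp
  [91,95): 4 bp
  [95,102): 7 bp
  [102,110): 8 bp
  [110,119): 9 bp
  [119,126): 7 bp
  [126,133): 7 bp
  [133,150): 17 bp
  [150,161): 11 bp
  [161,168): 7 bp
  [168,180): 12 bp
  [180,186): 6 bp
  [186,196): 10 bp
  [196,209): 13 bp

[4,4,5,5,6,6,7,7,7,7,7,8,9,9,10,11,11,12,12,13,16,16,17]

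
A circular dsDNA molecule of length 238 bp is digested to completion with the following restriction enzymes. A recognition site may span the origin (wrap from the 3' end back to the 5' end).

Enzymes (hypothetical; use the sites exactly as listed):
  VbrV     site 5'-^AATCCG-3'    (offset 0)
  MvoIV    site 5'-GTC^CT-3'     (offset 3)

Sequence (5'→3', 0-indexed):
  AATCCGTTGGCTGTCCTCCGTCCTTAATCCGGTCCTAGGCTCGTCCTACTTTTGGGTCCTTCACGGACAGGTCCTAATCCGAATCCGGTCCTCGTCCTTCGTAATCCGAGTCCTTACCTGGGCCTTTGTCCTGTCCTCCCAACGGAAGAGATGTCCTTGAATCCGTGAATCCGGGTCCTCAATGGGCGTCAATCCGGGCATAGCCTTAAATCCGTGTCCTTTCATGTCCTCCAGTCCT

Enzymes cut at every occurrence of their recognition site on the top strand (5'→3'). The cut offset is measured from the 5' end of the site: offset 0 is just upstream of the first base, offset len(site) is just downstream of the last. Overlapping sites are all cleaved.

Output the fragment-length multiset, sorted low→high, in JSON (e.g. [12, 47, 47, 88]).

Per-enzyme occurrences:
  VbrV AATCCG/0: at [0, 25, 75, 81, 102, 159, 167, 190, 208] ⇒ [0, 25, 75, 81, 102, 159, 167, 190, 208]
  MvoIV GTCCT/3: at [12, 19, 31, 42, 55, 70, 87, 93, 109, 127, 132, 152, 174, 215, 225, 233] ⇒ [15, 22, 34, 45, 58, 73, 90, 96, 112, 130, 135, 155, 177, 218, 228, 236]

Pooled cuts: [0, 15, 22, 25, 34, 45, 58, 73, 75, 81, 90, 96, 102, 112, 130, 135, 155, 159, 167, 177, 190, 208, 218, 228, 236]

Fragments:
  0→15: 15 bp
  15→22: 7 bp
  22→25: 3 bp
  25→34: 9 bp
  34→45: 11 bp
  45→58: 13 bp
  58→73: 15 bp
  73→75: 2 bp
  75→81: 6 bp
  81→90: 9 bp
  90→96: 6 bp
  96→102: 6 bp
  102→112: 10 bp
  112→130: 18 bp
  130→135: 5 bp
  135→155: 20 bp
  155→159: 4 bp
  159→167: 8 bp
  167→177: 10 bp
  177→190: 13 bp
  190→208: 18 bp
  208→218: 10 bp
  218→228: 10 bp
  228→236: 8 bp
  236→0 (wrap): 238-236+0 = 2 bp

[2,2,3,4,5,6,6,6,7,8,8,9,9,10,10,10,10,11,13,13,15,15,18,18,20]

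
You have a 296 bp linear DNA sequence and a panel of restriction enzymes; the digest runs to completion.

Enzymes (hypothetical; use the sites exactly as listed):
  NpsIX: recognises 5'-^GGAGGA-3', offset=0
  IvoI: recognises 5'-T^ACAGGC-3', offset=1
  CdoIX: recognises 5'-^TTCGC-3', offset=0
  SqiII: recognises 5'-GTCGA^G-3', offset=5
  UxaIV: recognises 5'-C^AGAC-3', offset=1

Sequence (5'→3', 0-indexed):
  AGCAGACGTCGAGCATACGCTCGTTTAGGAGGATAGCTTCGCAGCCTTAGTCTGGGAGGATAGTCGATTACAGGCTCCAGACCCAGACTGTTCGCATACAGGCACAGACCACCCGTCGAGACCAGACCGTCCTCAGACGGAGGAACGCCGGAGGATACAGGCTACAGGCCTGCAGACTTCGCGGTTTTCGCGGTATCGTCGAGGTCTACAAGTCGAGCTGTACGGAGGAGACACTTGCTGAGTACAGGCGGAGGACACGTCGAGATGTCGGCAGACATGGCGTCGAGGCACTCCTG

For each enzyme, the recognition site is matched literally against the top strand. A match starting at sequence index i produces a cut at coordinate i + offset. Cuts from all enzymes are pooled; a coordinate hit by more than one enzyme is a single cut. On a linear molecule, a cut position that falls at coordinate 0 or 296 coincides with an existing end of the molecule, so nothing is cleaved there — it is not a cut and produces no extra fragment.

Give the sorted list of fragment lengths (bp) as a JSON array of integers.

Site scan:
  NpsIX (GGAGGA, off=0): starts [27, 54, 138, 149, 223, 249] → cuts [27, 54, 138, 149, 223, 249]
  IvoI (TACAGGC, off=1): starts [68, 96, 155, 162, 242] → cuts [69, 97, 156, 163, 243]
  CdoIX (TTCGC, off=0): starts [37, 90, 177, 186] → cuts [37, 90, 177, 186]
  SqiII (GTCGAG, off=5): starts [7, 114, 197, 211, 258, 281] → cuts [12, 119, 202, 216, 263, 286]
  UxaIV (CAGAC, off=1): starts [2, 77, 83, 104, 122, 133, 172, 271] → cuts [3, 78, 84, 105, 123, 134, 173, 272]

All cut coordinates (distinct, sorted): [3, 12, 27, 37, 54, 69, 78, 84, 90, 97, 105, 119, 123, 134, 138, 149, 156, 163, 173, 177, 186, 202, 216, 223, 243, 249, 263, 272, 286]

Fragments:
  [0,3): 3 bp
  [3,12): 9 bp
  [12,27): 15 bp
  [27,37): 10 bp
  [37,54): 17 bp
  [54,69): 15 bp
  [69,78): 9 bp
  [78,84): 6 bp
  [84,90): 6 bp
  [90,97): 7 bp
  [97,105): 8 bp
  [105,119): 14 bp
  [119,123): 4 bp
  [123,134): 11 bp
  [134,138): 4 bp
  [138,149): 11 bp
  [149,156): 7 bp
  [156,163): 7 bp
  [163,173): 10 bp
  [173,177): 4 bp
  [177,186): 9 bp
  [186,202): 16 bp
  [202,216): 14 bp
  [216,223): 7 bp
  [223,243): 20 bp
  [243,249): 6 bp
  [249,263): 14 bp
  [263,272): 9 bp
  [272,286): 14 bp
  [286,296): 10 bp

[3,4,4,4,6,6,6,7,7,7,7,8,9,9,9,9,10,10,10,11,11,14,14,14,14,15,15,16,17,20]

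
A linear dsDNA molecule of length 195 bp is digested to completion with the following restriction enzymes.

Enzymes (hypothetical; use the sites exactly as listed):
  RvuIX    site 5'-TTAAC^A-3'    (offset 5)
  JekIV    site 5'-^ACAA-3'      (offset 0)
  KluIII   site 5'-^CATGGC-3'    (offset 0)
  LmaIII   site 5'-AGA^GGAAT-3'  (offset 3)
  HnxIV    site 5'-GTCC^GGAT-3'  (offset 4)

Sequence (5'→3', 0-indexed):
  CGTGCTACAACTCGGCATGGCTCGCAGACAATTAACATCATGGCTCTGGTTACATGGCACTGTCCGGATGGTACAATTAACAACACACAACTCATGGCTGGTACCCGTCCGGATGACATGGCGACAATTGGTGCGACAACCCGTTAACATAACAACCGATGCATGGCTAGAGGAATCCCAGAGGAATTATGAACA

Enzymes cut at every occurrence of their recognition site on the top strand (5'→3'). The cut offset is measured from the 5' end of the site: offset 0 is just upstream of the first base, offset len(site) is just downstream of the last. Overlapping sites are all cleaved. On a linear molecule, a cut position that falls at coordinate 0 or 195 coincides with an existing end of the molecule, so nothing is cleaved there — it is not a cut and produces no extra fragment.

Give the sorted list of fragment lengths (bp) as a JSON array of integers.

Site scan:
  RvuIX TTAACA/5: at [31, 76, 143] ⇒ [36, 81, 148]
  JekIV ACAA/0: at [6, 27, 72, 79, 86, 123, 135, 151] ⇒ [6, 27, 72, 79, 86, 123, 135, 151]
  KluIII CATGGC/0: at [15, 38, 52, 92, 116, 161] ⇒ [15, 38, 52, 92, 116, 161]
  LmaIII AGAGGAAT/3: at [168, 179] ⇒ [171, 182]
  HnxIV GTCCGGAT/4: at [61, 106] ⇒ [65, 110]

Pooled cuts: [6, 15, 27, 36, 38, 52, 65, 72, 79, 81, 86, 92, 110, 116, 123, 135, 148, 151, 161, 171, 182]

Fragment lengths:
  [0,6): 6 bp
  [6,15): 9 bp
  [15,27): 12 bp
  [27,36): 9 bp
  [36,38): 2 bp
  [38,52): 14 bp
  [52,65): 13 bp
  [65,72): 7 bp
  [72,79): 7 bp
  [79,81): 2 bp
  [81,86): 5 bp
  [86,92): 6 bp
  [92,110): 18 bp
  [110,116): 6 bp
  [116,123): 7 bp
  [123,135): 12 bp
  [135,148): 13 bp
  [148,151): 3 bp
  [151,161): 10 bp
  [161,171): 10 bp
  [171,182): 11 bp
  [182,195): 13 bp

[2,2,3,5,6,6,6,7,7,7,9,9,10,10,11,12,12,13,13,13,14,18]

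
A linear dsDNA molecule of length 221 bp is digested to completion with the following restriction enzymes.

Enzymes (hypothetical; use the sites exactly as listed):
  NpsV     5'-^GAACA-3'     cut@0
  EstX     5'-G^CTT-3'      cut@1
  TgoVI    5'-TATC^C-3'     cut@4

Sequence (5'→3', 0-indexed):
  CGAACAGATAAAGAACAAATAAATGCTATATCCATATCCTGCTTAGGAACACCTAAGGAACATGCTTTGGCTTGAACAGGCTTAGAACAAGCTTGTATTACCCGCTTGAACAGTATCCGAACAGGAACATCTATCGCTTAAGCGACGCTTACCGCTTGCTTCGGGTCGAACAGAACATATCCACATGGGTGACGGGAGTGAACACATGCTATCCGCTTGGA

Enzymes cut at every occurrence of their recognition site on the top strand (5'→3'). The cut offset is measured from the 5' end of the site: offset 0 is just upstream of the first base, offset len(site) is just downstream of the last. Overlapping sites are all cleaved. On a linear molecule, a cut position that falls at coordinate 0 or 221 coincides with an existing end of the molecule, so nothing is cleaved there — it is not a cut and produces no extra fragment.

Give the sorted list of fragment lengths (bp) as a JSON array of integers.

Per-enzyme occurrences:
  NpsV GAACA/0: at [1, 12, 46, 57, 73, 84, 107, 118, 124, 167, 172, 199] ⇒ [1, 12, 46, 57, 73, 84, 107, 118, 124, 167, 172, 199]
  EstX GCTT/1: at [40, 63, 69, 79, 90, 103, 135, 146, 153, 157, 214] ⇒ [41, 64, 70, 80, 91, 104, 136, 147, 154, 158, 215]
  TgoVI TATCC/4: at [28, 34, 113, 177, 209] ⇒ [32, 38, 117, 181, 213]

Pooled cuts: [1, 12, 32, 38, 41, 46, 57, 64, 70, 73, 80, 84, 91, 104, 107, 117, 118, 124, 136, 147, 154, 158, 167, 172, 181, 199, 213, 215]

Fragments:
  [0,1): 1 bp
  [1,12): 11 bp
  [12,32): 20 bp
  [32,38): 6 bp
  [38,41): 3 bp
  [41,46): 5 bp
  [46,57): 11 bp
  [57,64): 7 bp
  [64,70): 6 bp
  [70,73): 3 bp
  [73,80): 7 bp
  [80,84): 4 bp
  [84,91): 7 bp
  [91,104): 13 bp
  [104,107): 3 bp
  [107,117): 10 bp
  [117,118): 1 bp
  [118,124): 6 bp
  [124,136): 12 bp
  [136,147): 11 bp
  [147,154): 7 bp
  [154,158): 4 bp
  [158,167): 9 bp
  [167,172): 5 bp
  [172,181): 9 bp
  [181,199): 18 bp
  [199,213): 14 bp
  [213,215): 2 bp
  [215,221): 6 bp

[1,1,2,3,3,3,4,4,5,5,6,6,6,6,7,7,7,7,9,9,10,11,11,11,12,13,14,18,20]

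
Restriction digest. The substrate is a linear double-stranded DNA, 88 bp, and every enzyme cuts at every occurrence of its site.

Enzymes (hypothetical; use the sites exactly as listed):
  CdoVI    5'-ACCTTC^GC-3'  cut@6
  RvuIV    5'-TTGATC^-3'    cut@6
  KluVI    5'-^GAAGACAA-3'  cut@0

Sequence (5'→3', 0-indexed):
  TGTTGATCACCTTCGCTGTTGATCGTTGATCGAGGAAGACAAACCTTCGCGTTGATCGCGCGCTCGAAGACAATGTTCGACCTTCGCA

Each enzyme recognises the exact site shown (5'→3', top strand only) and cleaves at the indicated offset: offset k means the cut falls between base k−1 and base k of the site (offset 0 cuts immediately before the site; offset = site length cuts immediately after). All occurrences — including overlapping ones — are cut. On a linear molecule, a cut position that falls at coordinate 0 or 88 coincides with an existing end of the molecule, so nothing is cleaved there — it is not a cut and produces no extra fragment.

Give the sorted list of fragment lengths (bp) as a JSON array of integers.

[3,3,6,7,8,8,9,10,14,20]

Site scan:
  CdoVI (ACCTTCGC, off=6): starts [8, 42, 79] → cuts [14, 48, 85]
  RvuIV (TTGATC, off=6): starts [2, 18, 25, 51] → cuts [8, 24, 31, 57]
  KluVI (GAAGACAA, off=0): starts [34, 65] → cuts [34, 65]

Pooled cuts: [8, 14, 24, 31, 34, 48, 57, 65, 85]

Fragments:
  [0,8): 8 bp
  [8,14): 6 bp
  [14,24): 10 bp
  [24,31): 7 bp
  [31,34): 3 bp
  [34,48): 14 bp
  [48,57): 9 bp
  [57,65): 8 bp
  [65,85): 20 bp
  [85,88): 3 bp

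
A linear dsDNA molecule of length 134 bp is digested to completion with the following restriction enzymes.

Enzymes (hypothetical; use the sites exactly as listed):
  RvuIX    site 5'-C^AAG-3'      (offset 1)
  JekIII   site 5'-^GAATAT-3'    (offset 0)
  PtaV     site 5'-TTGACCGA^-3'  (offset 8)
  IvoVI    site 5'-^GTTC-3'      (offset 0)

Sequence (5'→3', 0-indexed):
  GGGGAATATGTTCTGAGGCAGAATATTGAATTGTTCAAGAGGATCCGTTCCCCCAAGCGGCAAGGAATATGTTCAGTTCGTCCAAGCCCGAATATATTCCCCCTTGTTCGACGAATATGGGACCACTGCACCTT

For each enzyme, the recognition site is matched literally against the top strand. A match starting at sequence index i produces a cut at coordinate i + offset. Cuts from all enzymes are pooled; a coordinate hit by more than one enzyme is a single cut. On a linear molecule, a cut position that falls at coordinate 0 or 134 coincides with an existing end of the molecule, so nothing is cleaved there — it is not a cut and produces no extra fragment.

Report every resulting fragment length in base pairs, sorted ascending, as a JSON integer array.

Scan for sites:
  RvuIX (CAAG, off=1): starts [35, 53, 60, 82] → cuts [36, 54, 61, 83]
  JekIII (GAATAT, off=0): starts [3, 20, 64, 89, 112] → cuts [3, 20, 64, 89, 112]
  PtaV (TTGACCGA, off=8): no sites
  IvoVI (GTTC, off=0): starts [9, 32, 46, 70, 75, 105] → cuts [9, 32, 46, 70, 75, 105]

Pooled cuts: [3, 9, 20, 32, 36, 46, 54, 61, 64, 70, 75, 83, 89, 105, 112]

Fragments:
  [0,3): 3 bp
  [3,9): 6 bp
  [9,20): 11 bp
  [20,32): 12 bp
  [32,36): 4 bp
  [36,46): 10 bp
  [46,54): 8 bp
  [54,61): 7 bp
  [61,64): 3 bp
  [64,70): 6 bp
  [70,75): 5 bp
  [75,83): 8 bp
  [83,89): 6 bp
  [89,105): 16 bp
  [105,112): 7 bp
  [112,134): 22 bp

[3,3,4,5,6,6,6,7,7,8,8,10,11,12,16,22]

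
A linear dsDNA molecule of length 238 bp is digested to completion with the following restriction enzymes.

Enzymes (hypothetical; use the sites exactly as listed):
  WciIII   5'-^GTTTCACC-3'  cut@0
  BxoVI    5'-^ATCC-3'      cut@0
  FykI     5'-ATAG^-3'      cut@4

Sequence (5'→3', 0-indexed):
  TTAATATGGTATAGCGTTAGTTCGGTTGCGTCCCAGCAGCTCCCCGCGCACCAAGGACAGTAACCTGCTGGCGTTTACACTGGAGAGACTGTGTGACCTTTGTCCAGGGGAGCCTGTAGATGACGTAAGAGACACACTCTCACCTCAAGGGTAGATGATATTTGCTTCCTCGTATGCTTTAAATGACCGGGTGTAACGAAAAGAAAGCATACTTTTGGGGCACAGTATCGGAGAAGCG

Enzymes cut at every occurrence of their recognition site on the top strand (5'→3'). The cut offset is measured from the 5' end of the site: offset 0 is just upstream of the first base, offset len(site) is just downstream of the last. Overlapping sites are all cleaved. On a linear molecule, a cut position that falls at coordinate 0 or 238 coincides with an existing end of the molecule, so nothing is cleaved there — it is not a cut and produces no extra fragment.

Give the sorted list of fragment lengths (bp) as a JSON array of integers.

[14,224]

Per-enzyme occurrences:
  WciIII (GTTTCACC, off=0): no sites
  BxoVI (ATCC, off=0): no sites
  FykI ATAG/4: at [10] ⇒ [14]

All cut coordinates (distinct, sorted): [14]

Fragments:
  [0,14): 14 bp
  [14,238): 224 bp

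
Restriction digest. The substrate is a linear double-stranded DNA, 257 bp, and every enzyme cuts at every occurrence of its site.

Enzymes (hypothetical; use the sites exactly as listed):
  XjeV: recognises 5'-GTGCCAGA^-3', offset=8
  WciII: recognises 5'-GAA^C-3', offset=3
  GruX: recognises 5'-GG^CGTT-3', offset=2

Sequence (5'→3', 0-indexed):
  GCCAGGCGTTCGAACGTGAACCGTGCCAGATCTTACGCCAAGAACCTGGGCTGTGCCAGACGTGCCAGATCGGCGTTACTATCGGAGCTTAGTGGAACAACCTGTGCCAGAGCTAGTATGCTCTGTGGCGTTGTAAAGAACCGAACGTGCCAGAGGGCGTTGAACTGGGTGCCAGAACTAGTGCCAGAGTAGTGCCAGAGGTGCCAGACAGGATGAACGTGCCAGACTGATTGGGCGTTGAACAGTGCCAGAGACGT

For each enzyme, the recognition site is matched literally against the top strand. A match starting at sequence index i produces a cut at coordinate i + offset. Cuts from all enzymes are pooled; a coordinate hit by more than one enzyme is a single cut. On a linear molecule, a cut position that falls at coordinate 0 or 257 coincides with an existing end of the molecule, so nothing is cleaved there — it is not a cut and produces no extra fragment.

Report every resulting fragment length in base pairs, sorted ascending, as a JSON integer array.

[1,3,4,5,5,6,6,7,7,8,9,9,9,9,9,9,10,10,11,11,12,12,14,14,16,17,24]

Scan for sites:
  XjeV GTGCCAGA/8: at [22, 52, 61, 103, 146, 168, 180, 191, 200, 218, 244] ⇒ [30, 60, 69, 111, 154, 176, 188, 199, 208, 226, 252]
  WciII GAAC/3: at [11, 17, 41, 94, 137, 142, 161, 174, 214, 239] ⇒ [14, 20, 44, 97, 140, 145, 164, 177, 217, 242]
  GruX GGCGTT/2: at [4, 71, 126, 155, 233] ⇒ [6, 73, 128, 157, 235]

All cut coordinates (distinct, sorted): [6, 14, 20, 30, 44, 60, 69, 73, 97, 111, 128, 140, 145, 154, 157, 164, 176, 177, 188, 199, 208, 217, 226, 235, 242, 252]

Fragment lengths:
  [0,6): 6 bp
  [6,14): 8 bp
  [14,20): 6 bp
  [20,30): 10 bp
  [30,44): 14 bp
  [44,60): 16 bp
  [60,69): 9 bp
  [69,73): 4 bp
  [73,97): 24 bp
  [97,111): 14 bp
  [111,128): 17 bp
  [128,140): 12 bp
  [140,145): 5 bp
  [145,154): 9 bp
  [154,157): 3 bp
  [157,164): 7 bp
  [164,176): 12 bp
  [176,177): 1 bp
  [177,188): 11 bp
  [188,199): 11 bp
  [199,208): 9 bp
  [208,217): 9 bp
  [217,226): 9 bp
  [226,235): 9 bp
  [235,242): 7 bp
  [242,252): 10 bp
  [252,257): 5 bp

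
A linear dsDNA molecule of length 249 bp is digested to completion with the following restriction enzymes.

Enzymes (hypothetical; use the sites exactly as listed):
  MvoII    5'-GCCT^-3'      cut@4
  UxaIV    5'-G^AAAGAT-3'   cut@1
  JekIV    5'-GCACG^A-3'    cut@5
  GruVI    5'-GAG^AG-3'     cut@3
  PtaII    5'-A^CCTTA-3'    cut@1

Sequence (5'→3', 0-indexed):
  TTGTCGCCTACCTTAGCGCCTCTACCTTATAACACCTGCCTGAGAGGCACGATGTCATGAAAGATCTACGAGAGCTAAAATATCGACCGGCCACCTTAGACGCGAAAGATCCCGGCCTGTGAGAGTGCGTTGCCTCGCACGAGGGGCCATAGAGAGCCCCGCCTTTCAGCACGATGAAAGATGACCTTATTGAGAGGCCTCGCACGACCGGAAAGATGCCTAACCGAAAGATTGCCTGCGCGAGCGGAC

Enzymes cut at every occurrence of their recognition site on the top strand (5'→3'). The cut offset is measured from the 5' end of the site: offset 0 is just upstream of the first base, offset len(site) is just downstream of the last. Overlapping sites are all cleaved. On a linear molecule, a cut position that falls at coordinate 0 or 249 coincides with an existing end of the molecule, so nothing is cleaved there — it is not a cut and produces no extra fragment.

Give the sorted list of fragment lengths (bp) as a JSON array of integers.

Site scan:
  MvoII (GCCT, off=4): starts [5, 17, 37, 114, 131, 160, 196, 217, 233] → cuts [9, 21, 41, 118, 135, 164, 200, 221, 237]
  UxaIV (GAAAGAT, off=1): starts [58, 103, 175, 210, 225] → cuts [59, 104, 176, 211, 226]
  JekIV (GCACGA, off=5): starts [46, 136, 168, 201] → cuts [51, 141, 173, 206]
  GruVI (GAGAG, off=3): starts [41, 69, 120, 151, 191] → cuts [44, 72, 123, 154, 194]
  PtaII (ACCTTA, off=1): starts [9, 23, 92, 183] → cuts [10, 24, 93, 184]

Pooled cuts: [9, 10, 21, 24, 41, 44, 51, 59, 72, 93, 104, 118, 123, 135, 141, 154, 164, 173, 176, 184, 194, 200, 206, 211, 221, 226, 237]

Fragments:
  [0,9): 9 bp
  [9,10): 1 bp
  [10,21): 11 bp
  [21,24): 3 bp
  [24,41): 17 bp
  [41,44): 3 bp
  [44,51): 7 bp
  [51,59): 8 bp
  [59,72): 13 bp
  [72,93): 21 bp
  [93,104): 11 bp
  [104,118): 14 bp
  [118,123): 5 bp
  [123,135): 12 bp
  [135,141): 6 bp
  [141,154): 13 bp
  [154,164): 10 bp
  [164,173): 9 bp
  [173,176): 3 bp
  [176,184): 8 bp
  [184,194): 10 bp
  [194,200): 6 bp
  [200,206): 6 bp
  [206,211): 5 bp
  [211,221): 10 bp
  [221,226): 5 bp
  [226,237): 11 bp
  [237,249): 12 bp

[1,3,3,3,5,5,5,6,6,6,7,8,8,9,9,10,10,10,11,11,11,12,12,13,13,14,17,21]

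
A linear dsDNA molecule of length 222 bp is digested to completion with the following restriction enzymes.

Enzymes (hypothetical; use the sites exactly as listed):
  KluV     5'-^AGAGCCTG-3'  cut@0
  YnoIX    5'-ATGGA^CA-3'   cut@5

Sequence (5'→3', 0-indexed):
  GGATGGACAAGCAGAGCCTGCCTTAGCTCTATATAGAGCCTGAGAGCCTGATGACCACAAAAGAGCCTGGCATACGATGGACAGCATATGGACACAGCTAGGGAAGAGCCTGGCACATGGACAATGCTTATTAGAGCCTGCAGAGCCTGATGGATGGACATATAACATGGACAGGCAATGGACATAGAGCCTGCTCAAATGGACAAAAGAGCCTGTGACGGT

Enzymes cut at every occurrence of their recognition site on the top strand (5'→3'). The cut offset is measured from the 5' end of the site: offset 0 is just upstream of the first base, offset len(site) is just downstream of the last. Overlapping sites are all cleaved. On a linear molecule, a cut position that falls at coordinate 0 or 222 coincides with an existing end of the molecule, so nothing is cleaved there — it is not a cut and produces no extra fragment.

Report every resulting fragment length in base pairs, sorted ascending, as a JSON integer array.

Scan for sites:
  KluV AGAGCCTG/0: at [12, 34, 42, 61, 104, 132, 141, 185, 207] ⇒ [12, 34, 42, 61, 104, 132, 141, 185, 207]
  YnoIX ATGGACA/5: at [2, 76, 87, 116, 153, 166, 177, 198] ⇒ [7, 81, 92, 121, 158, 171, 182, 203]

Pooled cuts: [7, 12, 34, 42, 61, 81, 92, 104, 121, 132, 141, 158, 171, 182, 185, 203, 207]

Fragment lengths:
  [0,7): 7 bp
  [7,12): 5 bp
  [12,34): 22 bp
  [34,42): 8 bp
  [42,61): 19 bp
  [61,81): 20 bp
  [81,92): 11 bp
  [92,104): 12 bp
  [104,121): 17 bp
  [121,132): 11 bp
  [132,141): 9 bp
  [141,158): 17 bp
  [158,171): 13 bp
  [171,182): 11 bp
  [182,185): 3 bp
  [185,203): 18 bp
  [203,207): 4 bp
  [207,222): 15 bp

[3,4,5,7,8,9,11,11,11,12,13,15,17,17,18,19,20,22]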